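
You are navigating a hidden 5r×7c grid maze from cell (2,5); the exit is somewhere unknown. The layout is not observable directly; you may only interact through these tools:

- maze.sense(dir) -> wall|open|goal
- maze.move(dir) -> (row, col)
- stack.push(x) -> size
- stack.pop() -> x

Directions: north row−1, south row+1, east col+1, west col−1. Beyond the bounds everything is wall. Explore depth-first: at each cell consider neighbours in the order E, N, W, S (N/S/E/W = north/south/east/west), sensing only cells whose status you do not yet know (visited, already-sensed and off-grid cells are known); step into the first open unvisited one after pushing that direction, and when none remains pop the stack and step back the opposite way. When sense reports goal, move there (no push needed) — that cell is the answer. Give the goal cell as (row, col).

I invoke maze.sense on dir→east, and get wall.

Next I call maze.sense on dir→north, and observe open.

Then stack.push on x→north, yielding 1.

I invoke maze.move on dir→north, yielding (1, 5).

I try maze.sense on dir→east, giving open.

I try stack.push on x→east, → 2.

I call maze.move on dir→east, giving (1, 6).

Now I run maze.sense on dir→north, — result: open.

Then stack.push on x→north, and see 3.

I invoke maze.move on dir→north, — result: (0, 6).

Now I run maze.sense on dir→west, → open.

Calling stack.push on x→west, and see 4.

Calling maze.move on dir→west, which returns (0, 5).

I call maze.sense on dir→west, → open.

Then stack.push on x→west, yielding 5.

Now I run maze.move on dir→west, giving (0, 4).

I use maze.sense on dir→west, and observe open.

Calling stack.push on x→west, → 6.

I invoke maze.move on dir→west, giving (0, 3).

Calling maze.sense on dir→west, : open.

Then stack.push on x→west, and get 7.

I run maze.move on dir→west, yielding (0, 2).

Then maze.sense on dir→west, : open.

I use stack.push on x→west, : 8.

I use maze.move on dir→west, — result: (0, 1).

Using maze.sense on dir→west, and observe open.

Calling stack.push on x→west, and see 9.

Next I call maze.move on dir→west, yielding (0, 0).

Then maze.sense on dir→south, which returns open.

I call stack.push on x→south, giving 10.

I invoke maze.move on dir→south, and get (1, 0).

Using maze.sense on dir→east, yielding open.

Then stack.push on x→east, : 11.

Calling maze.move on dir→east, yielding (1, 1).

Then maze.sense on dir→east, and see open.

I invoke stack.push on x→east, and observe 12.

Using maze.move on dir→east, yielding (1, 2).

I call maze.sense on dir→east, which returns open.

Next I call stack.push on x→east, giving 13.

I invoke maze.move on dir→east, and observe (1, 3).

I run maze.sense on dir→east, giving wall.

I try maze.sense on dir→south, giving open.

I call stack.push on x→south, and observe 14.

I use maze.move on dir→south, giving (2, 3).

Using maze.sense on dir→east, : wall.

Calling maze.sense on dir→west, and observe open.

Using stack.push on x→west, which returns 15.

I use maze.move on dir→west, → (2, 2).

I invoke maze.sense on dir→west, and observe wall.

Using maze.sense on dir→south, yielding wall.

I call stack.pop, : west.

I run maze.move on dir→east, → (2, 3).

Then maze.sense on dir→south, which returns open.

I run stack.push on x→south, and see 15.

Calling maze.move on dir→south, yielding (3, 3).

Using maze.sense on dir→east, and see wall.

Invoking maze.sense on dir→south, yielding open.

Calling stack.push on x→south, — result: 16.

I use maze.move on dir→south, and see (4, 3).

I try maze.sense on dir→east, → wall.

Next I call maze.sense on dir→west, and see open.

Calling stack.push on x→west, yielding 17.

Calling maze.move on dir→west, → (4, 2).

I invoke maze.sense on dir→west, and see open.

Next I call stack.push on x→west, giving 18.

Now I run maze.move on dir→west, : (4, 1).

Now I run maze.sense on dir→north, : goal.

Now I run maze.move on dir→north, and get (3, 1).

Answer: (3, 1)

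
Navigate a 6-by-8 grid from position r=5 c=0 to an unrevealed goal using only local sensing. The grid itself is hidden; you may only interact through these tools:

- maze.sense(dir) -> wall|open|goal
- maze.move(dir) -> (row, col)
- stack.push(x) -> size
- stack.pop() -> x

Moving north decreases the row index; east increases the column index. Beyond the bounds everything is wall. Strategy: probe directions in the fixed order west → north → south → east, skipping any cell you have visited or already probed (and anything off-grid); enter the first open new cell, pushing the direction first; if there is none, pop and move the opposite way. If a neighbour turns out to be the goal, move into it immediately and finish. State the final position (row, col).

// 1. maze.sense(dir='north') == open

// 2. stack.push(x='north') == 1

// 3. maze.move(dir='north') == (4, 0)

// 4. maze.sense(dir='north') == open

// 5. stack.push(x='north') == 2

// 6. maze.move(dir='north') == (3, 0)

// 7. maze.sense(dir='north') == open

// 8. stack.push(x='north') == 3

// 9. maze.move(dir='north') == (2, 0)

// 10. maze.sense(dir='north') == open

// 11. stack.push(x='north') == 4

// 12. maze.move(dir='north') == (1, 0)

// 13. maze.sense(dir='north') == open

// 14. stack.push(x='north') == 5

// 15. maze.move(dir='north') == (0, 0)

// 16. maze.sense(dir='east') == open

// 17. stack.push(x='east') == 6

// 18. maze.move(dir='east') == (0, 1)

// 19. maze.sense(dir='south') == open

// 20. stack.push(x='south') == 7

// 21. maze.move(dir='south') == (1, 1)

// 22. maze.sense(dir='south') == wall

// 23. maze.sense(dir='east') == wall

// 24. stack.pop() == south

// 25. maze.move(dir='north') == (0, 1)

// 26. maze.sense(dir='east') == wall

// 27. stack.pop() == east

// 28. maze.move(dir='west') == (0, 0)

// 29. stack.pop() == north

// 30. maze.move(dir='south') == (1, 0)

// 31. stack.pop() == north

// 32. maze.move(dir='south') == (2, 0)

// 33. stack.pop() == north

// 34. maze.move(dir='south') == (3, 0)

// 35. maze.sense(dir='east') == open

// 36. stack.push(x='east') == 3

// 37. maze.move(dir='east') == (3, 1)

// 38. maze.sense(dir='south') == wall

// 39. maze.sense(dir='east') == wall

// 40. stack.pop() == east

// 41. maze.move(dir='west') == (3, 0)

// 42. stack.pop() == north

// 43. maze.move(dir='south') == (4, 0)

// 44. stack.pop() == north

// 45. maze.move(dir='south') == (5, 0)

// 46. maze.sense(dir='east') == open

// 47. stack.push(x='east') == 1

// 48. maze.move(dir='east') == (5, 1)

// 49. maze.sense(dir='east') == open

// 50. stack.push(x='east') == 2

// 51. maze.move(dir='east') == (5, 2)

// 52. maze.sense(dir='north') == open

// 53. stack.push(x='north') == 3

// 54. maze.move(dir='north') == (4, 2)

// 55. maze.sense(dir='east') == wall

// 56. stack.pop() == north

// 57. maze.move(dir='south') == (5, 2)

// 58. maze.sense(dir='east') == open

// 59. stack.push(x='east') == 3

// 60. maze.move(dir='east') == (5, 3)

// 61. maze.sense(dir='east') == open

// 62. stack.push(x='east') == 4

// 63. maze.move(dir='east') == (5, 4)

// 64. maze.sense(dir='north') == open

// 65. stack.push(x='north') == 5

// 66. maze.move(dir='north') == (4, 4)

// 67. maze.sense(dir='north') == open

// 68. stack.push(x='north') == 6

// 69. maze.move(dir='north') == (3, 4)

// 70. maze.sense(dir='west') == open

// 71. stack.push(x='west') == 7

// 72. maze.move(dir='west') == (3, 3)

// 73. maze.sense(dir='north') == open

// 74. stack.push(x='north') == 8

// 75. maze.move(dir='north') == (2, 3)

// 76. maze.sense(dir='west') == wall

// 77. maze.sense(dir='north') == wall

// 78. maze.sense(dir='east') == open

// 79. stack.push(x='east') == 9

// 80. maze.move(dir='east') == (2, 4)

// 81. maze.sense(dir='north') == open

// 82. stack.push(x='north') == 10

// 83. maze.move(dir='north') == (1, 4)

// 84. maze.sense(dir='north') == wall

// 85. maze.sense(dir='east') == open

// 86. stack.push(x='east') == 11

// 87. maze.move(dir='east') == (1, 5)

// 88. maze.sense(dir='north') == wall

// 89. maze.sense(dir='south') == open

// 90. stack.push(x='south') == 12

// 91. maze.move(dir='south') == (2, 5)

// 92. maze.sense(dir='south') == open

// 93. stack.push(x='south') == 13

// 94. maze.move(dir='south') == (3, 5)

// 95. maze.sense(dir='south') == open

// 96. stack.push(x='south') == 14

// 97. maze.move(dir='south') == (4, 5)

// 98. maze.sense(dir='south') == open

// 99. stack.push(x='south') == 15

// 100. maze.move(dir='south') == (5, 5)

// 101. maze.sense(dir='east') == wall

// 102. stack.pop() == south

// 103. maze.move(dir='north') == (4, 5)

// 104. maze.sense(dir='east') == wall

// 105. stack.pop() == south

// 106. maze.move(dir='north') == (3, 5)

// 107. maze.sense(dir='east') == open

// 108. stack.push(x='east') == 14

// 109. maze.move(dir='east') == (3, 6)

// 110. maze.sense(dir='north') == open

// 111. stack.push(x='north') == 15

// 112. maze.move(dir='north') == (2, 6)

// 113. maze.sense(dir='north') == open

// 114. stack.push(x='north') == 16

// 115. maze.move(dir='north') == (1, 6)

// 116. maze.sense(dir='north') == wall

// 117. maze.sense(dir='east') == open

// 118. stack.push(x='east') == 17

// 119. maze.move(dir='east') == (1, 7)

// 120. maze.sense(dir='north') == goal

// 121. maze.move(dir='north') == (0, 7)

Answer: (0, 7)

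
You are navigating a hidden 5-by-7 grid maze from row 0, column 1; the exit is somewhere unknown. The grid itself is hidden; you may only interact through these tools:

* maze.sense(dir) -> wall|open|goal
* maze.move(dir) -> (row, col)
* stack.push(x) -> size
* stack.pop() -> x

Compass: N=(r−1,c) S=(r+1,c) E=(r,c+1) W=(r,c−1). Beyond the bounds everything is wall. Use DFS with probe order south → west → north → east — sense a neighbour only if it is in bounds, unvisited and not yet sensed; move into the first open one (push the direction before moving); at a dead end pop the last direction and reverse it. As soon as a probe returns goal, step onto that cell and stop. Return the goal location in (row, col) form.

I invoke maze.sense(dir='south'), : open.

I run stack.push(x='south'), and get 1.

I run maze.move(dir='south'), — result: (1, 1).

I call maze.sense(dir='south'), — result: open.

I invoke stack.push(x='south'), which returns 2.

Next I call maze.move(dir='south'), and get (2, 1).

Calling maze.sense(dir='south'), giving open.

Invoking stack.push(x='south'), — result: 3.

I invoke maze.move(dir='south'), → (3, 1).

I try maze.sense(dir='south'), which returns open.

I invoke stack.push(x='south'), and see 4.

I run maze.move(dir='south'), giving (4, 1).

Now I run maze.sense(dir='west'), yielding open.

I try stack.push(x='west'), yielding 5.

I invoke maze.move(dir='west'), which returns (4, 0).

I call maze.sense(dir='north'), — result: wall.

I run stack.pop(), and get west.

Now I run maze.move(dir='east'), : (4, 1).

I call maze.sense(dir='east'), and get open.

Using stack.push(x='east'), which returns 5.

Then maze.move(dir='east'), and see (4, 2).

I try maze.sense(dir='north'), : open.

I call stack.push(x='north'), — result: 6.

Next I call maze.move(dir='north'), : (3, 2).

I try maze.sense(dir='north'), giving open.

Then stack.push(x='north'), — result: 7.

Now I run maze.move(dir='north'), — result: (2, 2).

Now I run maze.sense(dir='north'), and see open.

Then stack.push(x='north'), → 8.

Next I call maze.move(dir='north'), and observe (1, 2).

Then maze.sense(dir='north'), and see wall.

Calling maze.sense(dir='east'), → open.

Invoking stack.push(x='east'), yielding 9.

Invoking maze.move(dir='east'), which returns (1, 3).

Now I run maze.sense(dir='south'), and get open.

Now I run stack.push(x='south'), yielding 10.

I use maze.move(dir='south'), giving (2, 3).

Calling maze.sense(dir='south'), yielding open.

I run stack.push(x='south'), yielding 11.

I use maze.move(dir='south'), and see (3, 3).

I use maze.sense(dir='south'), : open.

I run stack.push(x='south'), and see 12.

Using maze.move(dir='south'), yielding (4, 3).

Then maze.sense(dir='east'), — result: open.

Then stack.push(x='east'), and get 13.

I invoke maze.move(dir='east'), and get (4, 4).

I use maze.sense(dir='north'), yielding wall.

Now I run maze.sense(dir='east'), and observe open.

Next I call stack.push(x='east'), yielding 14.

I use maze.move(dir='east'), and get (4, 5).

I use maze.sense(dir='north'), : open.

Calling stack.push(x='north'), and get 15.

Now I run maze.move(dir='north'), : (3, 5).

I run maze.sense(dir='north'), giving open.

Calling stack.push(x='north'), and get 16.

Using maze.move(dir='north'), and get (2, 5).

Next I call maze.sense(dir='west'), → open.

I run stack.push(x='west'), yielding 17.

I use maze.move(dir='west'), giving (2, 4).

Calling maze.sense(dir='north'), yielding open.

I use stack.push(x='north'), — result: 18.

Calling maze.move(dir='north'), → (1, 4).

I call maze.sense(dir='north'), → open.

I use stack.push(x='north'), and observe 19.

I invoke maze.move(dir='north'), which returns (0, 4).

Now I run maze.sense(dir='west'), and observe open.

I call stack.push(x='west'), and observe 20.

I run maze.move(dir='west'), which returns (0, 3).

Then stack.pop(), and get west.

Next I call maze.move(dir='east'), — result: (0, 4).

Using maze.sense(dir='east'), → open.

Next I call stack.push(x='east'), yielding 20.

Calling maze.move(dir='east'), → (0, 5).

Calling maze.sense(dir='south'), yielding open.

Now I run stack.push(x='south'), which returns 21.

I invoke maze.move(dir='south'), and see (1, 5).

I use maze.sense(dir='east'), giving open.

Then stack.push(x='east'), — result: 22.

Now I run maze.move(dir='east'), and see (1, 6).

Now I run maze.sense(dir='south'), → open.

Now I run stack.push(x='south'), yielding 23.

I invoke maze.move(dir='south'), giving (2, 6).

I invoke maze.sense(dir='south'), giving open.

Then stack.push(x='south'), yielding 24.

Then maze.move(dir='south'), giving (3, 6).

Calling maze.sense(dir='south'), which returns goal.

Invoking maze.move(dir='south'), yielding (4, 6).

Answer: (4, 6)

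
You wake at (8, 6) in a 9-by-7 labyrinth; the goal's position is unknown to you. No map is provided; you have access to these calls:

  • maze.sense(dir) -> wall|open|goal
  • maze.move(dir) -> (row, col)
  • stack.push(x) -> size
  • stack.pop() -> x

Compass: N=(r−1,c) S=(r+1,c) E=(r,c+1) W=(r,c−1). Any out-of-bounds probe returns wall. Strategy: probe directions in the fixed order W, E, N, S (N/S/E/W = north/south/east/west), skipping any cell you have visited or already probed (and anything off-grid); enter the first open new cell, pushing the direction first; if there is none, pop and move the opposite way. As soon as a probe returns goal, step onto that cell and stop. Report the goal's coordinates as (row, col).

I invoke maze.sense with west, and get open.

Now I run stack.push with west, yielding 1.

Calling maze.move with west, which returns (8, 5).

Invoking maze.sense with west, — result: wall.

I use maze.sense with north, giving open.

Using stack.push with north, — result: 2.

Then maze.move with north, yielding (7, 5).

I try maze.sense with west, → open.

I call stack.push with west, and get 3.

I call maze.move with west, giving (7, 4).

I run maze.sense with west, and get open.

I try stack.push with west, — result: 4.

I run maze.move with west, giving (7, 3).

Now I run maze.sense with west, which returns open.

I invoke stack.push with west, giving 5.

I run maze.move with west, and get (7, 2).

I call maze.sense with west, and get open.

I run stack.push with west, giving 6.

Invoking maze.move with west, and see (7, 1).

Now I run maze.sense with west, and observe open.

I call stack.push with west, giving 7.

Now I run maze.move with west, and see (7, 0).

I call maze.sense with north, and see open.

Calling stack.push with north, which returns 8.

I call maze.move with north, : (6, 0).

I run maze.sense with east, — result: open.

I run stack.push with east, : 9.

I call maze.move with east, and see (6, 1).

Invoking maze.sense with east, → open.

I use stack.push with east, and see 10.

Then maze.move with east, : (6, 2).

Then maze.sense with east, yielding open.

Now I run stack.push with east, giving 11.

Using maze.move with east, → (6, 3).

Using maze.sense with east, which returns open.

I try stack.push with east, which returns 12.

I run maze.move with east, which returns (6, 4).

Calling maze.sense with east, yielding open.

Invoking stack.push with east, and observe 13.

I call maze.move with east, — result: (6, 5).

I call maze.sense with east, yielding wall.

Using maze.sense with north, which returns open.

I use stack.push with north, and observe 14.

I run maze.move with north, → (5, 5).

Using maze.sense with west, yielding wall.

I try maze.sense with east, → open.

Using stack.push with east, : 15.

Invoking maze.move with east, — result: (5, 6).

I try maze.sense with north, which returns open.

I try stack.push with north, → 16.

Calling maze.move with north, giving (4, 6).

Using maze.sense with west, giving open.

I try stack.push with west, and get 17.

Then maze.move with west, : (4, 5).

I call maze.sense with west, and see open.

I use stack.push with west, and see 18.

Calling maze.move with west, and observe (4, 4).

I try maze.sense with west, → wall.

Now I run maze.sense with north, which returns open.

Using stack.push with north, — result: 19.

I use maze.move with north, which returns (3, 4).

I run maze.sense with west, and see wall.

I call maze.sense with east, and observe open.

I try stack.push with east, and get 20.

I call maze.move with east, and see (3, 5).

I try maze.sense with east, — result: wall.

Next I call maze.sense with north, and get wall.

I use stack.pop(), and see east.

I invoke maze.move with west, yielding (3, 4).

Calling maze.sense with north, yielding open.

I call stack.push with north, → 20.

Now I run maze.move with north, and observe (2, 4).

I try maze.sense with west, which returns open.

I call stack.push with west, → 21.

I call maze.move with west, — result: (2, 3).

I call maze.sense with west, and get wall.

I use maze.sense with north, and get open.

I use stack.push with north, → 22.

I run maze.move with north, and see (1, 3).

Next I call maze.sense with west, and see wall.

I invoke maze.sense with east, yielding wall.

Then maze.sense with north, → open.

Using stack.push with north, giving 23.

Next I call maze.move with north, giving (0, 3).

Then maze.sense with west, yielding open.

Invoking stack.push with west, — result: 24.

I invoke maze.move with west, — result: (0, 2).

I use maze.sense with west, giving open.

Then stack.push with west, → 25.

I run maze.move with west, yielding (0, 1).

I invoke maze.sense with west, and see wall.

Next I call maze.sense with south, — result: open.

Invoking stack.push with south, — result: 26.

Now I run maze.move with south, : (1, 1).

Calling maze.sense with west, yielding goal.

I run maze.move with west, and get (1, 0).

Answer: (1, 0)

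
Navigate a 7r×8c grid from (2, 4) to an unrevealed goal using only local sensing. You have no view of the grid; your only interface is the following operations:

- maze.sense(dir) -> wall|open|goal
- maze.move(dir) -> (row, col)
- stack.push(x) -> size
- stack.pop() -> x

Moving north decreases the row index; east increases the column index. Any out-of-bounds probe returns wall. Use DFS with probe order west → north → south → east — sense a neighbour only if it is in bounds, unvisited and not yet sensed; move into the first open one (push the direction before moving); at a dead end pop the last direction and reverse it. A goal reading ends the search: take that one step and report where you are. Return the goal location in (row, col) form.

$ sense west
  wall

$ sense north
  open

$ push north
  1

$ move north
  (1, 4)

$ sense west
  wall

$ sense north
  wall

$ sense east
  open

$ push east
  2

$ move east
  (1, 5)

$ sense north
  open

$ push north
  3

$ move north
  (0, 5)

$ sense east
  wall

$ pop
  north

$ move south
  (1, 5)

$ sense south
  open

$ push south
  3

$ move south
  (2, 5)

$ sense south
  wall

$ sense east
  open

$ push east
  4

$ move east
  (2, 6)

$ sense north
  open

$ push north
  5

$ move north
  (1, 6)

$ sense east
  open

$ push east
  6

$ move east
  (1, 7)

$ sense north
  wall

$ sense south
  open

$ push south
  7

$ move south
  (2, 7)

$ sense south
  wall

$ pop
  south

$ move north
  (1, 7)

$ pop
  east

$ move west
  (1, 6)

$ pop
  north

$ move south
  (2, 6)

$ sense south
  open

$ push south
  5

$ move south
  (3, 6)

$ sense south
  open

$ push south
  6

$ move south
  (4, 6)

$ sense west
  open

$ push west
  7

$ move west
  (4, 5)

$ sense west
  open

$ push west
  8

$ move west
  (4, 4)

$ sense west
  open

$ push west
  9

$ move west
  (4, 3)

$ sense west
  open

$ push west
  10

$ move west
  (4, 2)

$ sense west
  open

$ push west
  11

$ move west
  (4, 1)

$ sense west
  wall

$ sense north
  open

$ push north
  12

$ move north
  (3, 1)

$ sense west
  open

$ push west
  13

$ move west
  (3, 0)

$ sense north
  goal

$ move north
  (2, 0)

Answer: (2, 0)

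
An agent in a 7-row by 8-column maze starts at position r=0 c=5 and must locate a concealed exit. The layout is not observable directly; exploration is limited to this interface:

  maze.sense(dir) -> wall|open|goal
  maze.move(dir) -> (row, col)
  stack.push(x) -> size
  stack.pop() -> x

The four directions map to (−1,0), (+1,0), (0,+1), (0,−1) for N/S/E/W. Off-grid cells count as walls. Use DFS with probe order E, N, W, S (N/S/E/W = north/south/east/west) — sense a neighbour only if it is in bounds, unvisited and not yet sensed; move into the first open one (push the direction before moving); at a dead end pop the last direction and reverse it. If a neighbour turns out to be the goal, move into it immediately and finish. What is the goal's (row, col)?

·→ maze.sense(dir=east)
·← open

·→ stack.push(x=east)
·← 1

·→ maze.move(dir=east)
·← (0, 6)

·→ maze.sense(dir=east)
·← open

·→ stack.push(x=east)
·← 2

·→ maze.move(dir=east)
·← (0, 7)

·→ maze.sense(dir=south)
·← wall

·→ stack.pop()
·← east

·→ maze.move(dir=west)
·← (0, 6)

·→ maze.sense(dir=south)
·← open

·→ stack.push(x=south)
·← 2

·→ maze.move(dir=south)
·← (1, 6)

·→ maze.sense(dir=west)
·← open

·→ stack.push(x=west)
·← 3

·→ maze.move(dir=west)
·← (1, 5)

·→ maze.sense(dir=west)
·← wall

·→ maze.sense(dir=south)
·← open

·→ stack.push(x=south)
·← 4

·→ maze.move(dir=south)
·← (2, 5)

·→ maze.sense(dir=east)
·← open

·→ stack.push(x=east)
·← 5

·→ maze.move(dir=east)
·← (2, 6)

·→ maze.sense(dir=east)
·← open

·→ stack.push(x=east)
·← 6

·→ maze.move(dir=east)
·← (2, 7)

·→ maze.sense(dir=south)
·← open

·→ stack.push(x=south)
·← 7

·→ maze.move(dir=south)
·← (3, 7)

·→ maze.sense(dir=west)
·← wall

·→ maze.sense(dir=south)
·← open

·→ stack.push(x=south)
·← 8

·→ maze.move(dir=south)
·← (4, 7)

·→ maze.sense(dir=west)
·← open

·→ stack.push(x=west)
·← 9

·→ maze.move(dir=west)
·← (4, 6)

·→ maze.sense(dir=west)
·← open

·→ stack.push(x=west)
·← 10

·→ maze.move(dir=west)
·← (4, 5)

·→ maze.sense(dir=north)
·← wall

·→ maze.sense(dir=west)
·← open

·→ stack.push(x=west)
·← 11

·→ maze.move(dir=west)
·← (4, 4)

·→ maze.sense(dir=north)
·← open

·→ stack.push(x=north)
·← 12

·→ maze.move(dir=north)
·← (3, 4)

·→ maze.sense(dir=north)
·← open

·→ stack.push(x=north)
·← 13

·→ maze.move(dir=north)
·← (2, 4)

·→ maze.sense(dir=west)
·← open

·→ stack.push(x=west)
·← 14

·→ maze.move(dir=west)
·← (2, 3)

·→ maze.sense(dir=north)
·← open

·→ stack.push(x=north)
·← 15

·→ maze.move(dir=north)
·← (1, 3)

·→ maze.sense(dir=north)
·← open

·→ stack.push(x=north)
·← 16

·→ maze.move(dir=north)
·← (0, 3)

·→ maze.sense(dir=east)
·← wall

·→ maze.sense(dir=west)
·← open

·→ stack.push(x=west)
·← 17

·→ maze.move(dir=west)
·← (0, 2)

·→ maze.sense(dir=west)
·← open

·→ stack.push(x=west)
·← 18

·→ maze.move(dir=west)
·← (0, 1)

·→ maze.sense(dir=west)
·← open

·→ stack.push(x=west)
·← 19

·→ maze.move(dir=west)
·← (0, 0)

·→ maze.sense(dir=south)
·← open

·→ stack.push(x=south)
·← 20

·→ maze.move(dir=south)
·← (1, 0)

·→ maze.sense(dir=east)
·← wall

·→ maze.sense(dir=south)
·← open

·→ stack.push(x=south)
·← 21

·→ maze.move(dir=south)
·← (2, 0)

·→ maze.sense(dir=east)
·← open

·→ stack.push(x=east)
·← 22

·→ maze.move(dir=east)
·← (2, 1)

·→ maze.sense(dir=east)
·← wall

·→ maze.sense(dir=south)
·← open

·→ stack.push(x=south)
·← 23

·→ maze.move(dir=south)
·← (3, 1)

·→ maze.sense(dir=east)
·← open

·→ stack.push(x=east)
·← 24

·→ maze.move(dir=east)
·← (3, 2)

·→ maze.sense(dir=east)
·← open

·→ stack.push(x=east)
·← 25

·→ maze.move(dir=east)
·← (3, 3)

·→ maze.sense(dir=south)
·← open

·→ stack.push(x=south)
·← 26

·→ maze.move(dir=south)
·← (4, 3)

·→ maze.sense(dir=west)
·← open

·→ stack.push(x=west)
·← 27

·→ maze.move(dir=west)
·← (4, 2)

·→ maze.sense(dir=west)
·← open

·→ stack.push(x=west)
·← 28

·→ maze.move(dir=west)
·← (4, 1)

·→ maze.sense(dir=west)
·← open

·→ stack.push(x=west)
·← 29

·→ maze.move(dir=west)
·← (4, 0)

·→ maze.sense(dir=north)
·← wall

·→ maze.sense(dir=south)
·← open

·→ stack.push(x=south)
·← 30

·→ maze.move(dir=south)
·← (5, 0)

·→ maze.sense(dir=east)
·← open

·→ stack.push(x=east)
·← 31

·→ maze.move(dir=east)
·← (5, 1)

·→ maze.sense(dir=east)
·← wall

·→ maze.sense(dir=south)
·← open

·→ stack.push(x=south)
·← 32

·→ maze.move(dir=south)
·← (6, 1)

·→ maze.sense(dir=east)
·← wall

·→ maze.sense(dir=west)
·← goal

·→ maze.move(dir=west)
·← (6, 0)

Answer: (6, 0)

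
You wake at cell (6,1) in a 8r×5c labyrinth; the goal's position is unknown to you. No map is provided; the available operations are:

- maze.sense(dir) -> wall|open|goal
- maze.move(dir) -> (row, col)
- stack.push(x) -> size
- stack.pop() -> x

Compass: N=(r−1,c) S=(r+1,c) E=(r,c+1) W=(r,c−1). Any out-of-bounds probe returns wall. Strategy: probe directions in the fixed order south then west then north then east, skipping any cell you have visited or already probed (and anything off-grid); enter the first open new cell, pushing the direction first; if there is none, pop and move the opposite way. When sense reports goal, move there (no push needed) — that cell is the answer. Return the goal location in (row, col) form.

==> maze.sense(dir=south)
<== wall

==> maze.sense(dir=west)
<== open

==> stack.push(x=west)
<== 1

==> maze.move(dir=west)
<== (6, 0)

==> maze.sense(dir=south)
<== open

==> stack.push(x=south)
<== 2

==> maze.move(dir=south)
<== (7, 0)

==> stack.pop()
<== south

==> maze.move(dir=north)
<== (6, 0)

==> maze.sense(dir=north)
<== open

==> stack.push(x=north)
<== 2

==> maze.move(dir=north)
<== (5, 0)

==> maze.sense(dir=north)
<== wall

==> maze.sense(dir=east)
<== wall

==> stack.pop()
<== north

==> maze.move(dir=south)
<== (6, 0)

==> stack.pop()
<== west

==> maze.move(dir=east)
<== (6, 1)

==> maze.sense(dir=east)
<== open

==> stack.push(x=east)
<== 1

==> maze.move(dir=east)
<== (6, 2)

==> maze.sense(dir=south)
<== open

==> stack.push(x=south)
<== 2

==> maze.move(dir=south)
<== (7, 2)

==> maze.sense(dir=east)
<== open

==> stack.push(x=east)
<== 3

==> maze.move(dir=east)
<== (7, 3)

==> maze.sense(dir=north)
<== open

==> stack.push(x=north)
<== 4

==> maze.move(dir=north)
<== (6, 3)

==> maze.sense(dir=north)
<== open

==> stack.push(x=north)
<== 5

==> maze.move(dir=north)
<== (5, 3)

==> maze.sense(dir=west)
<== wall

==> maze.sense(dir=north)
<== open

==> stack.push(x=north)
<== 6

==> maze.move(dir=north)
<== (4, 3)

==> maze.sense(dir=west)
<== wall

==> maze.sense(dir=north)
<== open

==> stack.push(x=north)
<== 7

==> maze.move(dir=north)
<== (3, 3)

==> maze.sense(dir=west)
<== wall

==> maze.sense(dir=north)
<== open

==> stack.push(x=north)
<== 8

==> maze.move(dir=north)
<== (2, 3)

==> maze.sense(dir=west)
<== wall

==> maze.sense(dir=north)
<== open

==> stack.push(x=north)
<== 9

==> maze.move(dir=north)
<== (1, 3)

==> maze.sense(dir=west)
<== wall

==> maze.sense(dir=north)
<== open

==> stack.push(x=north)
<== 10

==> maze.move(dir=north)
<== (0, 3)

==> maze.sense(dir=west)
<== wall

==> maze.sense(dir=east)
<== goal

==> maze.move(dir=east)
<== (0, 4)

Answer: (0, 4)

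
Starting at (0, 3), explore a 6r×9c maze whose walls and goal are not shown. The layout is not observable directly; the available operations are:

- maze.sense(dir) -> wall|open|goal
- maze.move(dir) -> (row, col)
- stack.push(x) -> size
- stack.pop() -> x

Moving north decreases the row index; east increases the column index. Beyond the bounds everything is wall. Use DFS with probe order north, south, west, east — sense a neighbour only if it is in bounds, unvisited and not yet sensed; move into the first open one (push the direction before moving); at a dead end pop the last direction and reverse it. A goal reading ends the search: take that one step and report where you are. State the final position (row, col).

Now I run maze.sense using dir=south, and observe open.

Then stack.push using x=south, and see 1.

Now I run maze.move using dir=south, which returns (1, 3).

Invoking maze.sense using dir=south, : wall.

I try maze.sense using dir=west, which returns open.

Using stack.push using x=west, : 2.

Then maze.move using dir=west, and get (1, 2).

I use maze.sense using dir=north, and get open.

Then stack.push using x=north, and get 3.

Using maze.move using dir=north, — result: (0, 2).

Calling maze.sense using dir=west, and observe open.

Then stack.push using x=west, and get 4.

I use maze.move using dir=west, : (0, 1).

Next I call maze.sense using dir=south, giving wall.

I run maze.sense using dir=west, which returns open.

Then stack.push using x=west, yielding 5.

Calling maze.move using dir=west, and get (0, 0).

Now I run maze.sense using dir=south, giving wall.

Next I call stack.pop, giving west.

I try maze.move using dir=east, which returns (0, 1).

Invoking stack.pop, giving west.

Then maze.move using dir=east, and see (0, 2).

I call stack.pop, → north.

I invoke maze.move using dir=south, yielding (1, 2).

Invoking maze.sense using dir=south, and see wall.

Invoking stack.pop, yielding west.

Calling maze.move using dir=east, and see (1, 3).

Next I call maze.sense using dir=east, — result: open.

Then stack.push using x=east, : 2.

I run maze.move using dir=east, yielding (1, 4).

I use maze.sense using dir=north, and observe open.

Now I run stack.push using x=north, yielding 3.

I try maze.move using dir=north, → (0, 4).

Calling maze.sense using dir=east, which returns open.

I try stack.push using x=east, and see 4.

Then maze.move using dir=east, → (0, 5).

I use maze.sense using dir=south, : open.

I call stack.push using x=south, — result: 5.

Next I call maze.move using dir=south, which returns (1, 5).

Now I run maze.sense using dir=south, and get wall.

Now I run maze.sense using dir=east, : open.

I try stack.push using x=east, yielding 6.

Then maze.move using dir=east, and observe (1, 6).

Calling maze.sense using dir=north, giving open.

I try stack.push using x=north, giving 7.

Then maze.move using dir=north, yielding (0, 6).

Next I call maze.sense using dir=east, and observe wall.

I call stack.pop(), : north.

I call maze.move using dir=south, yielding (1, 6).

Then maze.sense using dir=south, which returns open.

I use stack.push using x=south, which returns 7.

I try maze.move using dir=south, and see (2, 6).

I use maze.sense using dir=south, : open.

Next I call stack.push using x=south, and see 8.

I call maze.move using dir=south, → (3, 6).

I call maze.sense using dir=south, — result: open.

Now I run stack.push using x=south, yielding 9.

I invoke maze.move using dir=south, and get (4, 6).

Then maze.sense using dir=south, : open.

Invoking stack.push using x=south, and see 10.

Then maze.move using dir=south, : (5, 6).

I use maze.sense using dir=west, and see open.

Next I call stack.push using x=west, which returns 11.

Invoking maze.move using dir=west, and get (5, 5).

I use maze.sense using dir=north, giving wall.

Next I call maze.sense using dir=west, giving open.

I invoke stack.push using x=west, — result: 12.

Using maze.move using dir=west, and see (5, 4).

I run maze.sense using dir=north, → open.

Now I run stack.push using x=north, which returns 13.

Invoking maze.move using dir=north, — result: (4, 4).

Now I run maze.sense using dir=north, — result: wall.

Calling maze.sense using dir=west, → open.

Now I run stack.push using x=west, giving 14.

I run maze.move using dir=west, : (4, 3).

I invoke maze.sense using dir=north, giving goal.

I call maze.move using dir=north, and get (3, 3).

Answer: (3, 3)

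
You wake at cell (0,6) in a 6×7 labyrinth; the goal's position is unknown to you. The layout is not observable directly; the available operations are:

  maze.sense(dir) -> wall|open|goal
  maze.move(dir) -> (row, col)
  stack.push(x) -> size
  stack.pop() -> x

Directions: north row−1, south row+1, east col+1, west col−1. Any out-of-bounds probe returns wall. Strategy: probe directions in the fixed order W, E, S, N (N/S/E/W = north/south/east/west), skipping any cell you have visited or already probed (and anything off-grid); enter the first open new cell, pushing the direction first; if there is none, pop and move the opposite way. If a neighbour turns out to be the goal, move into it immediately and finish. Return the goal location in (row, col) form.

~$ sense dir→west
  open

~$ push x→west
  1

~$ move dir→west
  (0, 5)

~$ sense dir→west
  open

~$ push x→west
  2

~$ move dir→west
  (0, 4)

~$ sense dir→west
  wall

~$ sense dir→south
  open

~$ push x→south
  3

~$ move dir→south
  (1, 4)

~$ sense dir→west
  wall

~$ sense dir→east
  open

~$ push x→east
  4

~$ move dir→east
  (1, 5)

~$ sense dir→east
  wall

~$ sense dir→south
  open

~$ push x→south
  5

~$ move dir→south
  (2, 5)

~$ sense dir→west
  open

~$ push x→west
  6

~$ move dir→west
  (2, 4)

~$ sense dir→west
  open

~$ push x→west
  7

~$ move dir→west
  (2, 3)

~$ sense dir→west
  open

~$ push x→west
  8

~$ move dir→west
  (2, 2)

~$ sense dir→west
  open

~$ push x→west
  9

~$ move dir→west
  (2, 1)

~$ sense dir→west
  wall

~$ sense dir→south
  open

~$ push x→south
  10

~$ move dir→south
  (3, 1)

~$ sense dir→west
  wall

~$ sense dir→east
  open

~$ push x→east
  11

~$ move dir→east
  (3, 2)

~$ sense dir→east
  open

~$ push x→east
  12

~$ move dir→east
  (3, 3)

~$ sense dir→east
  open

~$ push x→east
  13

~$ move dir→east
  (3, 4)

~$ sense dir→east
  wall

~$ sense dir→south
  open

~$ push x→south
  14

~$ move dir→south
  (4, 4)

~$ sense dir→west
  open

~$ push x→west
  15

~$ move dir→west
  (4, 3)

~$ sense dir→west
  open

~$ push x→west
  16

~$ move dir→west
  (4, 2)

~$ sense dir→west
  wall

~$ sense dir→south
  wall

~$ pop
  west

~$ move dir→east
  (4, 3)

~$ sense dir→south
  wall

~$ pop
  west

~$ move dir→east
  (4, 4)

~$ sense dir→east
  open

~$ push x→east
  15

~$ move dir→east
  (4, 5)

~$ sense dir→east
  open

~$ push x→east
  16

~$ move dir→east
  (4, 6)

~$ sense dir→south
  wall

~$ sense dir→north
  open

~$ push x→north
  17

~$ move dir→north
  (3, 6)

~$ sense dir→north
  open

~$ push x→north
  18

~$ move dir→north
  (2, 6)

~$ pop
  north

~$ move dir→south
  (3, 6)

~$ pop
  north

~$ move dir→south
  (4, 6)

~$ pop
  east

~$ move dir→west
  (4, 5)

~$ sense dir→south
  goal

~$ move dir→south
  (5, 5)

Answer: (5, 5)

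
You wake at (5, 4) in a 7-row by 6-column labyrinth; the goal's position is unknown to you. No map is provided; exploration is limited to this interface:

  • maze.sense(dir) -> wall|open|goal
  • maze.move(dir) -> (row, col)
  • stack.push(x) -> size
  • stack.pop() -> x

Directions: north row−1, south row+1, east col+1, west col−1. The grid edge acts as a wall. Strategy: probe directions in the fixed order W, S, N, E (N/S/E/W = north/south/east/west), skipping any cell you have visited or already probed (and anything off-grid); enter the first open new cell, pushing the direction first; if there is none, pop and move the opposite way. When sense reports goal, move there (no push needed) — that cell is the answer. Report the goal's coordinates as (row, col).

~$ maze.sense dir=west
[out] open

~$ stack.push x=west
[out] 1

~$ maze.move dir=west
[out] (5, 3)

~$ maze.sense dir=west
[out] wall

~$ maze.sense dir=south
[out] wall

~$ maze.sense dir=north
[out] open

~$ stack.push x=north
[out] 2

~$ maze.move dir=north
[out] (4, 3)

~$ maze.sense dir=west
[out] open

~$ stack.push x=west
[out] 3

~$ maze.move dir=west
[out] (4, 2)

~$ maze.sense dir=west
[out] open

~$ stack.push x=west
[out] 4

~$ maze.move dir=west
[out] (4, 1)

~$ maze.sense dir=west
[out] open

~$ stack.push x=west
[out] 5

~$ maze.move dir=west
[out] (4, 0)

~$ maze.sense dir=south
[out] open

~$ stack.push x=south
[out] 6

~$ maze.move dir=south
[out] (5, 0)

~$ maze.sense dir=south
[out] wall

~$ maze.sense dir=east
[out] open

~$ stack.push x=east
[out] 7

~$ maze.move dir=east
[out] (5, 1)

~$ maze.sense dir=south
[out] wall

~$ stack.pop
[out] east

~$ maze.move dir=west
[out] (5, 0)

~$ stack.pop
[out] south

~$ maze.move dir=north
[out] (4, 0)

~$ maze.sense dir=north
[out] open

~$ stack.push x=north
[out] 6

~$ maze.move dir=north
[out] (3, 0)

~$ maze.sense dir=north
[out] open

~$ stack.push x=north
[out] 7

~$ maze.move dir=north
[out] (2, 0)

~$ maze.sense dir=north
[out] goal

~$ maze.move dir=north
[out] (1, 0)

Answer: (1, 0)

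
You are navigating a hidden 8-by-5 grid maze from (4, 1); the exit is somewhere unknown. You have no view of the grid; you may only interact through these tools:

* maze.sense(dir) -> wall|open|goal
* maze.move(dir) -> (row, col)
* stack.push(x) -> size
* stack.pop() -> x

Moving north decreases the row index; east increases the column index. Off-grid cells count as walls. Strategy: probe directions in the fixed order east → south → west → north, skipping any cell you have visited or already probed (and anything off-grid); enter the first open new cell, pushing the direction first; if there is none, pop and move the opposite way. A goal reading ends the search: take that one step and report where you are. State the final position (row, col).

==> maze.sense(dir='east')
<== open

==> stack.push(x='east')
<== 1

==> maze.move(dir='east')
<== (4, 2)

==> maze.sense(dir='east')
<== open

==> stack.push(x='east')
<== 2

==> maze.move(dir='east')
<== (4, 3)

==> maze.sense(dir='east')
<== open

==> stack.push(x='east')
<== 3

==> maze.move(dir='east')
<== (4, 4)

==> maze.sense(dir='south')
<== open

==> stack.push(x='south')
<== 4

==> maze.move(dir='south')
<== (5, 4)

==> maze.sense(dir='south')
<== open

==> stack.push(x='south')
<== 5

==> maze.move(dir='south')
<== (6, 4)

==> maze.sense(dir='south')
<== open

==> stack.push(x='south')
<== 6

==> maze.move(dir='south')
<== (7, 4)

==> maze.sense(dir='west')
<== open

==> stack.push(x='west')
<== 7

==> maze.move(dir='west')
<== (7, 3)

==> maze.sense(dir='west')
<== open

==> stack.push(x='west')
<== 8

==> maze.move(dir='west')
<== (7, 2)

==> maze.sense(dir='west')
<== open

==> stack.push(x='west')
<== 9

==> maze.move(dir='west')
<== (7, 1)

==> maze.sense(dir='west')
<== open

==> stack.push(x='west')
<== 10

==> maze.move(dir='west')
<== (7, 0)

==> maze.sense(dir='north')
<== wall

==> stack.pop()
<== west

==> maze.move(dir='east')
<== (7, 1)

==> maze.sense(dir='north')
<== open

==> stack.push(x='north')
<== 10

==> maze.move(dir='north')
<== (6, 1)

==> maze.sense(dir='east')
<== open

==> stack.push(x='east')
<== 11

==> maze.move(dir='east')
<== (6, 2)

==> maze.sense(dir='east')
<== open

==> stack.push(x='east')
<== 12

==> maze.move(dir='east')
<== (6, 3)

==> maze.sense(dir='north')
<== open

==> stack.push(x='north')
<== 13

==> maze.move(dir='north')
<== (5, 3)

==> maze.sense(dir='west')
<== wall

==> stack.pop()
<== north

==> maze.move(dir='south')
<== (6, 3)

==> stack.pop()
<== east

==> maze.move(dir='west')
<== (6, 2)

==> stack.pop()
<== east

==> maze.move(dir='west')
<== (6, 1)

==> maze.sense(dir='north')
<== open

==> stack.push(x='north')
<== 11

==> maze.move(dir='north')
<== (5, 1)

==> maze.sense(dir='west')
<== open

==> stack.push(x='west')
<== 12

==> maze.move(dir='west')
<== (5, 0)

==> maze.sense(dir='north')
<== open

==> stack.push(x='north')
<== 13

==> maze.move(dir='north')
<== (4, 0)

==> maze.sense(dir='north')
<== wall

==> stack.pop()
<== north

==> maze.move(dir='south')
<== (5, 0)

==> stack.pop()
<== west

==> maze.move(dir='east')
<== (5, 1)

==> stack.pop()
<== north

==> maze.move(dir='south')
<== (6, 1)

==> stack.pop()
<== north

==> maze.move(dir='south')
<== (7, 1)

==> stack.pop()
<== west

==> maze.move(dir='east')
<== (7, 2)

==> stack.pop()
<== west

==> maze.move(dir='east')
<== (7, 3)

==> stack.pop()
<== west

==> maze.move(dir='east')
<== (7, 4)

==> stack.pop()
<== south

==> maze.move(dir='north')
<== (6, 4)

==> stack.pop()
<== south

==> maze.move(dir='north')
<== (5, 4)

==> stack.pop()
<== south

==> maze.move(dir='north')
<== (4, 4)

==> maze.sense(dir='north')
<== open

==> stack.push(x='north')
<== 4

==> maze.move(dir='north')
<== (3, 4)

==> maze.sense(dir='west')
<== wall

==> maze.sense(dir='north')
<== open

==> stack.push(x='north')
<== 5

==> maze.move(dir='north')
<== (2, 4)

==> maze.sense(dir='west')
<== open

==> stack.push(x='west')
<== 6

==> maze.move(dir='west')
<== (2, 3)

==> maze.sense(dir='west')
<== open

==> stack.push(x='west')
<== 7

==> maze.move(dir='west')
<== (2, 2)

==> maze.sense(dir='south')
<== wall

==> maze.sense(dir='west')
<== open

==> stack.push(x='west')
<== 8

==> maze.move(dir='west')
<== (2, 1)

==> maze.sense(dir='south')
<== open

==> stack.push(x='south')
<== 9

==> maze.move(dir='south')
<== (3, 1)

==> stack.pop()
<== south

==> maze.move(dir='north')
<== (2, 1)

==> maze.sense(dir='west')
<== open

==> stack.push(x='west')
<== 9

==> maze.move(dir='west')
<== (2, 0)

==> maze.sense(dir='north')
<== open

==> stack.push(x='north')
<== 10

==> maze.move(dir='north')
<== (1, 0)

==> maze.sense(dir='east')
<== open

==> stack.push(x='east')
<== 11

==> maze.move(dir='east')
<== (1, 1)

==> maze.sense(dir='east')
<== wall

==> maze.sense(dir='north')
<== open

==> stack.push(x='north')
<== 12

==> maze.move(dir='north')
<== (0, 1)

==> maze.sense(dir='east')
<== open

==> stack.push(x='east')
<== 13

==> maze.move(dir='east')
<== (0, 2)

==> maze.sense(dir='east')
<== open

==> stack.push(x='east')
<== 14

==> maze.move(dir='east')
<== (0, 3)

==> maze.sense(dir='east')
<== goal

==> maze.move(dir='east')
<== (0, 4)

Answer: (0, 4)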